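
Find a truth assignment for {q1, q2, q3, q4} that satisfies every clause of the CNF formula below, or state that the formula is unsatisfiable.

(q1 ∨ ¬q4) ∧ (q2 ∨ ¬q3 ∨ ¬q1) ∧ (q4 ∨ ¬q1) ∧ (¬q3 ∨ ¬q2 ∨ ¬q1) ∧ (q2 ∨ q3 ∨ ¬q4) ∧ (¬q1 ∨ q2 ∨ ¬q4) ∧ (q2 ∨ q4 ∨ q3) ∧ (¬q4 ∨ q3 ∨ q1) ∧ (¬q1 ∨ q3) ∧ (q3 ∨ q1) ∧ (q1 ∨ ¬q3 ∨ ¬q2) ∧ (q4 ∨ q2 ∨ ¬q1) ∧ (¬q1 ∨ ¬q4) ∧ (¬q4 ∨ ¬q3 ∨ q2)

Suppose q1 = False.
Unit clause (¬q4) forces q4 = False.
Unit clause (q3) forces q3 = True.
Unit clause (¬q2) forces q2 = False.
Every clause now holds.

q1: False,  q2: False,  q3: True,  q4: False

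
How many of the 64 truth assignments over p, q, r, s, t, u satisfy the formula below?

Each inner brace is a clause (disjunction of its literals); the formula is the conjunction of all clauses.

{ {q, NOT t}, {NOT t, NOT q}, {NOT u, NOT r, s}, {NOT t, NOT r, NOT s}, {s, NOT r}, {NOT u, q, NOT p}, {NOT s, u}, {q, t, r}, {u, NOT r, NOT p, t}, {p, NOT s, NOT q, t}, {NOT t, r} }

7

There are 2^6 = 64 truth assignments over (p, q, r, s, t, u).
Split on t. With t = true, the clauses containing t are satisfied and NOT t drops from the rest; 0 of the 2^5 = 32 assignments to the other variables satisfy what remains.
With t = false, by the same count on the reduced clause set, 7 assignments work.
Total: 0 + 7 = 7.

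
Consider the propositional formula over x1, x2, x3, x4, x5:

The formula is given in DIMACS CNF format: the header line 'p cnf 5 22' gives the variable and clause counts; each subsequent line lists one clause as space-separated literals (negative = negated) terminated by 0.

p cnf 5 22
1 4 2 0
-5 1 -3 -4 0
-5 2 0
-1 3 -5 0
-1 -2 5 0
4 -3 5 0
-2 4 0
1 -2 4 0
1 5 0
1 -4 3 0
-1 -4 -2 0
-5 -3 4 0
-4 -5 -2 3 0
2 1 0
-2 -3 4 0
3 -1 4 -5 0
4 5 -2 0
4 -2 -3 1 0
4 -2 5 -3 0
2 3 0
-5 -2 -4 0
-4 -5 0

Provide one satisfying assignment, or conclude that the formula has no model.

Suppose x5 = False.
(x1) alone gives x1 = True.
(¬x2) alone gives x2 = False.
(x3) alone gives x3 = True.
(x4) alone gives x4 = True.
This assignment satisfies each clause.

x1 ↦ True; x2 ↦ False; x3 ↦ True; x4 ↦ True; x5 ↦ False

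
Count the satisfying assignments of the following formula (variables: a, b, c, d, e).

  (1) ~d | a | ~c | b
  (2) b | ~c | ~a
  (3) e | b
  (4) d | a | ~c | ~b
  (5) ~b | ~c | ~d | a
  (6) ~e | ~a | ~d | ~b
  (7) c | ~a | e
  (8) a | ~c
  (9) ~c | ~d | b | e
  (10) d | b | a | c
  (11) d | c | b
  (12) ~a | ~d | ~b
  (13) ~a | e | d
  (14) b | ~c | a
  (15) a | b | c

There are 2^5 = 32 truth assignments over (a, b, c, d, e).
Split on c. With c = 1, the clauses containing c are satisfied and ~c drops from the rest; 1 of the 2^4 = 16 assignments to the other variables satisfy what remains.
With c = 0, by the same count on the reduced clause set, 6 assignments work.
(One model: a=F, b=T, c=F, d=F, e=F.)
Total: 1 + 6 = 7.

7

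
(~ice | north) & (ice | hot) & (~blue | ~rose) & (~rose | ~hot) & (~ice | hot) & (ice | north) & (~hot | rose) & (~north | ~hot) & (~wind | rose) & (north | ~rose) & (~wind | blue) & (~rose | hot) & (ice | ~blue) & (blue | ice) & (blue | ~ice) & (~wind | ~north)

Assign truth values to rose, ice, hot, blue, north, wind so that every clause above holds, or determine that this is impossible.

UNSATISFIABLE

Try ice = 0.
From the singleton clause (hot), hot = 1.
From the singleton clause (~rose), rose = 0.
Now (rose) is unsatisfied and unit — conflict.
Undo ice and try ice = 1.
From the singleton clause (north), north = 1.
From the singleton clause (hot), hot = 1.
Now (~hot) is unsatisfied and unit — conflict.
Either choice for ice ends in contradiction.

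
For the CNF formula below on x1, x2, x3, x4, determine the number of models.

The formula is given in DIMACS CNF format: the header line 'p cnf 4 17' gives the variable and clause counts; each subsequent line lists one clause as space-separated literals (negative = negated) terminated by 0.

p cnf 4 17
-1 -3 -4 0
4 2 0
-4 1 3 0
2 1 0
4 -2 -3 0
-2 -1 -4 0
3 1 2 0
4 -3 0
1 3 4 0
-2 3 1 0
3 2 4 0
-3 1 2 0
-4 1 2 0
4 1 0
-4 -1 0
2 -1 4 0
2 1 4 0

There are 2^4 = 16 truth assignments over (x1, x2, x3, x4).
Check each against the 17 clauses (columns in the order x1, x2, x3, x4):
  F F F F  ✗ fails (x4 ∨ x2)
  F F F T  ✗ fails (¬x4 ∨ x1 ∨ x3)
  F F T F  ✗ fails (x4 ∨ x2)
  F F T T  ✗ fails (x2 ∨ x1)
  F T F F  ✗ fails (x1 ∨ x3 ∨ x4)
  F T F T  ✗ fails (¬x4 ∨ x1 ∨ x3)
  F T T F  ✗ fails (x4 ∨ ¬x2 ∨ ¬x3)
  F T T T  ✓ satisfies all
  T F F F  ✗ fails (x4 ∨ x2)
  T F F T  ✗ fails (¬x4 ∨ ¬x1)
  T F T F  ✗ fails (x4 ∨ x2)
  T F T T  ✗ fails (¬x1 ∨ ¬x3 ∨ ¬x4)
  T T F F  ✓ satisfies all
  T T F T  ✗ fails (¬x2 ∨ ¬x1 ∨ ¬x4)
  T T T F  ✗ fails (x4 ∨ ¬x2 ∨ ¬x3)
  T T T T  ✗ fails (¬x1 ∨ ¬x3 ∨ ¬x4)
2 of the 16 rows are models.

2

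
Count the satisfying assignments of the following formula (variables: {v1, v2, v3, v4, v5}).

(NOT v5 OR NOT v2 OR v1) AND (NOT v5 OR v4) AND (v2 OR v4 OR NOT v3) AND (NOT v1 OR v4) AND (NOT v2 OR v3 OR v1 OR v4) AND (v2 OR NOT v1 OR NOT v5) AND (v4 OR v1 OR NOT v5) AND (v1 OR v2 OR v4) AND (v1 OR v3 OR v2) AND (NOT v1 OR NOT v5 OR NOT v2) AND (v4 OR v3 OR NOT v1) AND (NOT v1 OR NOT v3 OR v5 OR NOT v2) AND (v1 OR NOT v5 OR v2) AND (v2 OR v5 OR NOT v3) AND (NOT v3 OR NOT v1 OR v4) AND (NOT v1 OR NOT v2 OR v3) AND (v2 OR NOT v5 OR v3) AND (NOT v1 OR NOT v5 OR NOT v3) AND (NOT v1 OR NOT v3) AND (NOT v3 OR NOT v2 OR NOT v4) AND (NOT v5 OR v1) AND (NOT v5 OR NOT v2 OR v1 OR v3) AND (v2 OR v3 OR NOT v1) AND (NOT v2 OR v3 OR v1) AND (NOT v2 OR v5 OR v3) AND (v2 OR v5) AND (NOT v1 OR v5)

There are 2^5 = 32 truth assignments over (v1, v2, v3, v4, v5).
Split on v5. With v5 = true, the clauses containing v5 are satisfied and NOT v5 drops from the rest; 0 of the 2^4 = 16 assignments to the other variables satisfy what remains.
With v5 = false, by the same count on the reduced clause set, 1 assignment works.
(One model: v1=F, v2=T, v3=T, v4=F, v5=F.)
Total: 0 + 1 = 1.

1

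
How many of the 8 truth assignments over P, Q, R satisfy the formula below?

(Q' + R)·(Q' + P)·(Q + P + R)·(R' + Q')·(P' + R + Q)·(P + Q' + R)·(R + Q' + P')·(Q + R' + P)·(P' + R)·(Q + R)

1

There are 2^3 = 8 truth assignments over (P, Q, R).
Check each against the 10 clauses (columns in the order P, Q, R):
  F F F  ✗ fails (Q + P + R)
  F F T  ✗ fails (Q + R' + P)
  F T F  ✗ fails (Q' + R)
  F T T  ✗ fails (Q' + P)
  T F F  ✗ fails (P' + R + Q)
  T F T  ✓ satisfies all
  T T F  ✗ fails (Q' + R)
  T T T  ✗ fails (R' + Q')
1 of the 8 rows is a model.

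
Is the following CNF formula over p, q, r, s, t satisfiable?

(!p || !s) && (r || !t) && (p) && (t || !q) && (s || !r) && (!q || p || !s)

Satisfiable

The clause (p) is unit, so p = true.
The clause (!s) is unit, so s = false.
The clause (!r) is unit, so r = false.
The clause (!t) is unit, so t = false.
The clause (!q) is unit, so q = false.
Every clause now holds.
A satisfying assignment: p ↦ true, q ↦ false, r ↦ false, s ↦ false, t ↦ false.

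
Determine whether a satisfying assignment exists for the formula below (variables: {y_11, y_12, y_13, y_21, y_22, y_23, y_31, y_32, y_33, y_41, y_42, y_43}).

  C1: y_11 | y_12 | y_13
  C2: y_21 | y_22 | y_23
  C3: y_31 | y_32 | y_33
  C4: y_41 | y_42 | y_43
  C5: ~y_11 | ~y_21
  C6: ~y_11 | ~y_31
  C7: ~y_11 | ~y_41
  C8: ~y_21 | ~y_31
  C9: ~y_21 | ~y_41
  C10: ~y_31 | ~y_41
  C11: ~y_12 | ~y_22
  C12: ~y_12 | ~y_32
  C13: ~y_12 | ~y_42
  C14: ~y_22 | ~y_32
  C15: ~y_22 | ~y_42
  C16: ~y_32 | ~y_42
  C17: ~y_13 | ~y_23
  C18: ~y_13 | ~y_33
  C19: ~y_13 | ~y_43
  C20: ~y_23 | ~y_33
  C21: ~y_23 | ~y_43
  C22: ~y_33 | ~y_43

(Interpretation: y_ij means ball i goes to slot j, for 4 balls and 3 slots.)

No, unsatisfiable

Try y_11 = 0.
Try y_12 = 1.
From the singleton clause (~y_22), y_22 = 0.
From the singleton clause (~y_32), y_32 = 0.
From the singleton clause (~y_42), y_42 = 0.
Try y_21 = 1.
From the singleton clause (~y_31), y_31 = 0.
From the singleton clause (y_33), y_33 = 1.
From the singleton clause (~y_41), y_41 = 0.
From the singleton clause (y_43), y_43 = 1.
That conflicts with the unit clause (~y_43).
Backtrack on y_21: now try y_21 = 0.
From the singleton clause (y_23), y_23 = 1.
From the singleton clause (~y_13), y_13 = 0.
From the singleton clause (~y_33), y_33 = 0.
From the singleton clause (y_31), y_31 = 1.
From the singleton clause (~y_41), y_41 = 0.
From the singleton clause (y_43), y_43 = 1.
That conflicts with the unit clause (~y_43).
Neither y_21 = 1 nor y_21 = 0 works.
Backtrack on y_12: now try y_12 = 0.
From the singleton clause (y_13), y_13 = 1.
From the singleton clause (~y_23), y_23 = 0.
From the singleton clause (~y_33), y_33 = 0.
From the singleton clause (~y_43), y_43 = 0.
Try y_21 = 1.
From the singleton clause (~y_31), y_31 = 0.
From the singleton clause (y_32), y_32 = 1.
From the singleton clause (~y_41), y_41 = 0.
From the singleton clause (y_42), y_42 = 1.
That conflicts with the unit clause (~y_42).
Backtrack on y_21: now try y_21 = 0.
From the singleton clause (y_22), y_22 = 1.
From the singleton clause (~y_32), y_32 = 0.
From the singleton clause (y_31), y_31 = 1.
From the singleton clause (~y_41), y_41 = 0.
From the singleton clause (y_42), y_42 = 1.
That conflicts with the unit clause (~y_42).
Neither y_21 = 1 nor y_21 = 0 works.
Neither y_12 = 1 nor y_12 = 0 works.
Backtrack on y_11: now try y_11 = 1.
From the singleton clause (~y_21), y_21 = 0.
From the singleton clause (~y_31), y_31 = 0.
From the singleton clause (~y_41), y_41 = 0.
Try y_22 = 1.
From the singleton clause (~y_12), y_12 = 0.
From the singleton clause (~y_32), y_32 = 0.
From the singleton clause (y_33), y_33 = 1.
From the singleton clause (~y_42), y_42 = 0.
From the singleton clause (y_43), y_43 = 1.
That conflicts with the unit clause (~y_43).
Backtrack on y_22: now try y_22 = 0.
From the singleton clause (y_23), y_23 = 1.
From the singleton clause (~y_13), y_13 = 0.
From the singleton clause (~y_33), y_33 = 0.
From the singleton clause (y_32), y_32 = 1.
From the singleton clause (~y_12), y_12 = 0.
From the singleton clause (~y_42), y_42 = 0.
From the singleton clause (y_43), y_43 = 1.
That conflicts with the unit clause (~y_43).
Neither y_22 = 1 nor y_22 = 0 works.
Neither y_11 = 1 nor y_11 = 0 works.
No assignment satisfies every clause.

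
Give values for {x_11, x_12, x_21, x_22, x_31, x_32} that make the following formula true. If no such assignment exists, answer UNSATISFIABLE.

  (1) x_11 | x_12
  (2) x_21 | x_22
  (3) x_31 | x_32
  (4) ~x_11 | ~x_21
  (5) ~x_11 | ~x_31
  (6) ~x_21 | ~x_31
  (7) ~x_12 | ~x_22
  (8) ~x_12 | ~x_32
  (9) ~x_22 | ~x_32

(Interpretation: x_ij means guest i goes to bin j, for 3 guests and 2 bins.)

UNSATISFIABLE

Branch on x_11: set x_11 = 1.
From the singleton clause (~x_21), x_21 = 0.
From the singleton clause (x_22), x_22 = 1.
From the singleton clause (~x_31), x_31 = 0.
From the singleton clause (x_32), x_32 = 1.
That conflicts with the unit clause (~x_32).
That branch fails; take x_11 = 0 instead.
From the singleton clause (x_12), x_12 = 1.
From the singleton clause (~x_22), x_22 = 0.
From the singleton clause (x_21), x_21 = 1.
From the singleton clause (~x_31), x_31 = 0.
From the singleton clause (x_32), x_32 = 1.
That conflicts with the unit clause (~x_32).
Neither x_11 = 1 nor x_11 = 0 works.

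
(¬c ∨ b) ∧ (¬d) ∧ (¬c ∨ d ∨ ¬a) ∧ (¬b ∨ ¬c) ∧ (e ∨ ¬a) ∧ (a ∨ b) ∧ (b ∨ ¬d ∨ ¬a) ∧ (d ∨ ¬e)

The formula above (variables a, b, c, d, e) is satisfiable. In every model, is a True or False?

False

Suppose a = True.
The clause (¬d) is unit, so d = False.
The clause (¬c) is unit, so c = False.
The clause (e) is unit, so e = True.
But (¬e) is also a unit clause — contradiction.
So every satisfying assignment has a = False.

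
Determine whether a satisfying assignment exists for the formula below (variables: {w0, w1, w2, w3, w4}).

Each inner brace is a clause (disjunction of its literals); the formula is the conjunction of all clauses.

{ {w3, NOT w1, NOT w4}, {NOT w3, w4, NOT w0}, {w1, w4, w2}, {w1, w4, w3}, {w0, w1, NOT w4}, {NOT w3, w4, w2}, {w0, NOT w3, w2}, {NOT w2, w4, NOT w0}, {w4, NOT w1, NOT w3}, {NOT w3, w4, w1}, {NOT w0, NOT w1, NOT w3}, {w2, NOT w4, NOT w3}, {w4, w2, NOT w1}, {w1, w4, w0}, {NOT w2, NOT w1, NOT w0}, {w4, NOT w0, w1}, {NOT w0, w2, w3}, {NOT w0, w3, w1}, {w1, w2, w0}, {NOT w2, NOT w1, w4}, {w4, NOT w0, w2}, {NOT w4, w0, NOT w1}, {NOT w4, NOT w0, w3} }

Branch on w3: set w3 = true.
Branch on w4: set w4 = true.
The clause (w2) is unit, so w2 = true.
Branch on w0: set w0 = true.
The clause (NOT w1) is unit, so w1 = false.
Every clause now holds.
A satisfying assignment: w0 ↦ true; w1 ↦ false; w2 ↦ true; w3 ↦ true; w4 ↦ true.

Yes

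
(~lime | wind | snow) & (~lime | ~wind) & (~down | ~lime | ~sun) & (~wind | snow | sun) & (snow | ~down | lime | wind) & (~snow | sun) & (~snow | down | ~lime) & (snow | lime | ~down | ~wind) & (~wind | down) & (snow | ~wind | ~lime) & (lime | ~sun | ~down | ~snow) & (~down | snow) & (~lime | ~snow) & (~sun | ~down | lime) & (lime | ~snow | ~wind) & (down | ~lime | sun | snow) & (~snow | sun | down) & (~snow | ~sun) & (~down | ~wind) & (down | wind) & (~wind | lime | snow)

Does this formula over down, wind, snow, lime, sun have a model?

No

Branch on lime: set lime = 0.
Branch on snow: set snow = 0.
Unit clause (~down) forces down = 0.
Unit clause (~wind) forces wind = 0.
But (wind) is also a unit clause — contradiction.
Undo snow and try snow = 1.
Unit clause (sun) forces sun = 1.
But (~sun) is also a unit clause — contradiction.
Neither snow = 1 nor snow = 0 works.
Undo lime and try lime = 1.
Unit clause (~wind) forces wind = 0.
Unit clause (snow) forces snow = 1.
But (~snow) is also a unit clause — contradiction.
Neither lime = 1 nor lime = 0 works.
No assignment satisfies every clause.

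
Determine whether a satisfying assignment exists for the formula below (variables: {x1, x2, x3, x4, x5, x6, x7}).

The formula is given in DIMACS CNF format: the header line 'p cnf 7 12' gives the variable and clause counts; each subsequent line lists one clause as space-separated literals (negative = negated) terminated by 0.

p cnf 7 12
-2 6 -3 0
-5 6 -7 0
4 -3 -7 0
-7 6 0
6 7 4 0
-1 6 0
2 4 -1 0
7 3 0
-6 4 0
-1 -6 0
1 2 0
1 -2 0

Unsatisfiable

Branch on x7: set x7 = False.
The clause (x3) is unit, so x3 = True.
Branch on x2: set x2 = False.
The clause (x1) is unit, so x1 = True.
The clause (x6) is unit, so x6 = True.
Now (¬x6) is unsatisfied and unit — conflict.
That branch fails; take x2 = True instead.
The clause (x6) is unit, so x6 = True.
The clause (x4) is unit, so x4 = True.
The clause (¬x1) is unit, so x1 = False.
Now (x1) is unsatisfied and unit — conflict.
Neither x2 = True nor x2 = False works.
That branch fails; take x7 = True instead.
The clause (x6) is unit, so x6 = True.
The clause (x4) is unit, so x4 = True.
The clause (¬x1) is unit, so x1 = False.
The clause (x2) is unit, so x2 = True.
Now (¬x2) is unsatisfied and unit — conflict.
Neither x7 = True nor x7 = False works.
No assignment satisfies every clause.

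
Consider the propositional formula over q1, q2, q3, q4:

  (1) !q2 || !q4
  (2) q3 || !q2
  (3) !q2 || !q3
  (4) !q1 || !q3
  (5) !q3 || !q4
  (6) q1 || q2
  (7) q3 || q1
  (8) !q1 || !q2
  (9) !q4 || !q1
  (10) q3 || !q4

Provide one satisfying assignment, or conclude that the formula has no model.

q1=true,  q2=false,  q3=false,  q4=false

Branch on q2: set q2 = false.
From the singleton clause (q1), q1 = true.
From the singleton clause (!q3), q3 = false.
From the singleton clause (!q4), q4 = false.
Every clause now holds.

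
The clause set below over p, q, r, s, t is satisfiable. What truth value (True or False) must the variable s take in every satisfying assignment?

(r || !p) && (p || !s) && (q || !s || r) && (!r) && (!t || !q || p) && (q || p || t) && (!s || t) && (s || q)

False

Suppose s = true.
Unit clause (p) forces p = true.
Unit clause (r) forces r = true.
Now (!r) is unsatisfied and unit — conflict.
So every satisfying assignment has s = False.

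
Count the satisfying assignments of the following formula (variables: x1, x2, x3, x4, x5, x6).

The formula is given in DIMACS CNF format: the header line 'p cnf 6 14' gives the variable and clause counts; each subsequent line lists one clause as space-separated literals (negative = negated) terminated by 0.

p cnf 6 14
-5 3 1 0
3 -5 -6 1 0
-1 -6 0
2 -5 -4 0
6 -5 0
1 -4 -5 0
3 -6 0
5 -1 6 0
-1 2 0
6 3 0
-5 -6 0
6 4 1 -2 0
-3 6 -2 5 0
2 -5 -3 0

6

There are 2^6 = 64 truth assignments over (x1, x2, x3, x4, x5, x6).
Split on x2. With x2 = True, the clauses containing x2 are satisfied and ¬x2 drops from the rest; 2 of the 2^5 = 32 assignments to the other variables satisfy what remains.
With x2 = False, by the same count on the reduced clause set, 4 assignments work.
(One model: x1=F, x2=F, x3=T, x4=F, x5=F, x6=F.)
Total: 2 + 4 = 6.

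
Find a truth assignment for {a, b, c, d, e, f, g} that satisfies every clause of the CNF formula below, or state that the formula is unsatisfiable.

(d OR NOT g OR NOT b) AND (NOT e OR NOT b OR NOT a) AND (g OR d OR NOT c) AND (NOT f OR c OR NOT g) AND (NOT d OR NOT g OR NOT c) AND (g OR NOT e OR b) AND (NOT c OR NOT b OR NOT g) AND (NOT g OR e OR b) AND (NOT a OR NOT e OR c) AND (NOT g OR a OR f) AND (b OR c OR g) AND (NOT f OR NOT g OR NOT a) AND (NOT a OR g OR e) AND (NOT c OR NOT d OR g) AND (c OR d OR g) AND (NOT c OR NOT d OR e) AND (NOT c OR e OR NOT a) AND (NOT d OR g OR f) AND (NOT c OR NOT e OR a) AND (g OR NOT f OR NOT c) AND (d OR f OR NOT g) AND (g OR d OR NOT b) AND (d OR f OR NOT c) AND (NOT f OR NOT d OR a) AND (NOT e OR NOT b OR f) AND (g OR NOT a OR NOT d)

a: true,  b: true,  c: false,  d: true,  e: false,  f: false,  g: true

Branch on d: set d = true.
Branch on g: set g = true.
(NOT c) alone gives c = false.
(NOT f) alone gives f = false.
(a) alone gives a = true.
(NOT e) alone gives e = false.
(b) alone gives b = true.
This assignment satisfies each clause.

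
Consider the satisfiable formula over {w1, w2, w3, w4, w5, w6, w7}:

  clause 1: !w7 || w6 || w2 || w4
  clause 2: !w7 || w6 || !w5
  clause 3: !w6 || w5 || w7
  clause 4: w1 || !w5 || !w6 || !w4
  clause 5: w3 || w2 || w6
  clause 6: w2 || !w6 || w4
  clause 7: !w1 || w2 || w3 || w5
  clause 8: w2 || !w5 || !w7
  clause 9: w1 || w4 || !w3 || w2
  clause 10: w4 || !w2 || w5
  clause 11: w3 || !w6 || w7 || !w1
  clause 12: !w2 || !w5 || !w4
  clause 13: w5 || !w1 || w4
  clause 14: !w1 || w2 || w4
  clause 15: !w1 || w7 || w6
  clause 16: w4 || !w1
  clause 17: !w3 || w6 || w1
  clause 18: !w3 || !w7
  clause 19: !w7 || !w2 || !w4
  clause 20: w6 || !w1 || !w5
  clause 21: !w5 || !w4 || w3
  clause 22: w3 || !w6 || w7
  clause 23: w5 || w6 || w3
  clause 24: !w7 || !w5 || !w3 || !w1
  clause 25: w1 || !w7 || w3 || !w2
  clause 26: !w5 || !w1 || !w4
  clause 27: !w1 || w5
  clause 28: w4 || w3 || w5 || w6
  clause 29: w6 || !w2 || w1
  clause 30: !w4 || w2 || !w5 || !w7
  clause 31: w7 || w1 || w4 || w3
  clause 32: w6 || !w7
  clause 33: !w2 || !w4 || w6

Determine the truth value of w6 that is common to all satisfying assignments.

True

Suppose w6 = false.
The clause (!w7) is unit, so w7 = false.
The clause (!w1) is unit, so w1 = false.
The clause (!w3) is unit, so w3 = false.
The clause (w2) is unit, so w2 = true.
Now (!w2) is unsatisfied and unit — conflict.
So every satisfying assignment has w6 = True.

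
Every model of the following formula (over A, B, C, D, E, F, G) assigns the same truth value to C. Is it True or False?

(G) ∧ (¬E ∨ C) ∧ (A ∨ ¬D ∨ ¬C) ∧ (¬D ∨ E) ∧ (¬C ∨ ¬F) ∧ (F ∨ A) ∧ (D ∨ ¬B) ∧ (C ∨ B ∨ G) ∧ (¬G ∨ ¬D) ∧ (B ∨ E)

True

Suppose C = False.
Unit clause (G) forces G = True.
Unit clause (¬E) forces E = False.
Unit clause (¬D) forces D = False.
Unit clause (¬B) forces B = False.
But (B) is also a unit clause — contradiction.
So every satisfying assignment has C = True.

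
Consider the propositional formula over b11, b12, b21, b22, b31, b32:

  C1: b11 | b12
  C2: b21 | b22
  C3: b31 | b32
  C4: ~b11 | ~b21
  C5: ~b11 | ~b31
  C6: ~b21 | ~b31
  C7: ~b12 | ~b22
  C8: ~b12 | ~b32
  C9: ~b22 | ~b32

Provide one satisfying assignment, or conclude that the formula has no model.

UNSATISFIABLE

Suppose b11 = 1.
The clause (~b21) is unit, so b21 = 0.
The clause (b22) is unit, so b22 = 1.
The clause (~b31) is unit, so b31 = 0.
The clause (b32) is unit, so b32 = 1.
Now (~b32) is unsatisfied and unit — conflict.
Undo b11 and try b11 = 0.
The clause (b12) is unit, so b12 = 1.
The clause (~b22) is unit, so b22 = 0.
The clause (b21) is unit, so b21 = 1.
The clause (~b31) is unit, so b31 = 0.
The clause (b32) is unit, so b32 = 1.
Now (~b32) is unsatisfied and unit — conflict.
Neither b11 = 1 nor b11 = 0 works.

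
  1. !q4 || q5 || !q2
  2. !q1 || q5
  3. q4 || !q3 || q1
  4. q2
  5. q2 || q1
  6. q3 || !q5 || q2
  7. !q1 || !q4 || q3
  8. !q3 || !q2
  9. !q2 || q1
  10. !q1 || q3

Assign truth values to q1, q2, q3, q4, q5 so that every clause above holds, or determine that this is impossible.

The clause (q2) is unit, so q2 = true.
The clause (!q3) is unit, so q3 = false.
The clause (q1) is unit, so q1 = true.
But (!q1) is also a unit clause — contradiction.

UNSATISFIABLE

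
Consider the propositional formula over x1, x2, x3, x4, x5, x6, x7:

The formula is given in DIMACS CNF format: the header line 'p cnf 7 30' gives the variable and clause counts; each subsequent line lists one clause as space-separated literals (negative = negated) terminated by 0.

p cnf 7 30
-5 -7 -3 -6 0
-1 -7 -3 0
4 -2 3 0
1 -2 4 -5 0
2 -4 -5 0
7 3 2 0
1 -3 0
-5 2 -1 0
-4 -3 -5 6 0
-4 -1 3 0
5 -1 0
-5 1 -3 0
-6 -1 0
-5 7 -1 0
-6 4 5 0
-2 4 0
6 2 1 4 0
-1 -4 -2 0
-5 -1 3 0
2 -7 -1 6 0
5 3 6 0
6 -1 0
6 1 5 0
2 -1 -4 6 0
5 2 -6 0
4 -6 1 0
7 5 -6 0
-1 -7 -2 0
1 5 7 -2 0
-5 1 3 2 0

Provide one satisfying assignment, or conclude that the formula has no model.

Branch on x1: set x1 = False.
From the singleton clause (¬x3), x3 = False.
Branch on x4: set x4 = True.
Branch on x2: set x2 = True.
Branch on x5: set x5 = False.
From the singleton clause (x6), x6 = True.
From the singleton clause (x7), x7 = True.
This assignment satisfies each clause.

x1 ↦ False; x2 ↦ True; x3 ↦ False; x4 ↦ True; x5 ↦ False; x6 ↦ True; x7 ↦ True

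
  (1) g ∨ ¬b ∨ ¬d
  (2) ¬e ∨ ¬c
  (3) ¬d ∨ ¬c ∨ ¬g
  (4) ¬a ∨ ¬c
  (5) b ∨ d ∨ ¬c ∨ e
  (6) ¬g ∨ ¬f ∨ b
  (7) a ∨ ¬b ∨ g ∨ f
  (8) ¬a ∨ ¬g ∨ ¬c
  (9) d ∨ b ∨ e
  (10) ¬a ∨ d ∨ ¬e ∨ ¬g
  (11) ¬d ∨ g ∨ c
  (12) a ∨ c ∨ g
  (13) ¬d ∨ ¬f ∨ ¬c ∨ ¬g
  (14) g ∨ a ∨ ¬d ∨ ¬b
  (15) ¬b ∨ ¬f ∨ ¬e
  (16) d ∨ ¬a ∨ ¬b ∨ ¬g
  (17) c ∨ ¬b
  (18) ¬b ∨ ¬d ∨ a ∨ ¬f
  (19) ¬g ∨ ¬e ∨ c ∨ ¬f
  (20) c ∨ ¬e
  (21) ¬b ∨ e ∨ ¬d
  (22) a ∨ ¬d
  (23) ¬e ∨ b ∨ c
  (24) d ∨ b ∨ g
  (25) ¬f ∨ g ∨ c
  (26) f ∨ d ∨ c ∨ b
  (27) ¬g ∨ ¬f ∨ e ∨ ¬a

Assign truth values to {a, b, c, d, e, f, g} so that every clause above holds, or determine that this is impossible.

Try e = False.
Try a = False.
Unit clause (¬d) forces d = False.
Unit clause (b) forces b = True.
Unit clause (c) forces c = True.
Try g = False.
Unit clause (f) forces f = True.
All clauses are satisfied.

a: False, b: True, c: True, d: False, e: False, f: True, g: False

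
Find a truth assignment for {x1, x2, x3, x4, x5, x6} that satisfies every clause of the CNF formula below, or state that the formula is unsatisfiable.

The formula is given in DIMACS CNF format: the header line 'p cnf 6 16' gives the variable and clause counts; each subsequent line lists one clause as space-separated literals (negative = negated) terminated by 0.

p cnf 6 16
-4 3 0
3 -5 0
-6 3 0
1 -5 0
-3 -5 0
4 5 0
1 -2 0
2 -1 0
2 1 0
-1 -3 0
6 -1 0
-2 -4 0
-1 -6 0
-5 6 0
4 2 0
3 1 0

Suppose x4 = False.
From the singleton clause (x5), x5 = True.
From the singleton clause (x3), x3 = True.
Now (¬x3) is unsatisfied and unit — conflict.
Undo x4 and try x4 = True.
From the singleton clause (x3), x3 = True.
From the singleton clause (¬x5), x5 = False.
From the singleton clause (¬x1), x1 = False.
From the singleton clause (¬x2), x2 = False.
Now (x2) is unsatisfied and unit — conflict.
Neither x4 = True nor x4 = False works.

UNSATISFIABLE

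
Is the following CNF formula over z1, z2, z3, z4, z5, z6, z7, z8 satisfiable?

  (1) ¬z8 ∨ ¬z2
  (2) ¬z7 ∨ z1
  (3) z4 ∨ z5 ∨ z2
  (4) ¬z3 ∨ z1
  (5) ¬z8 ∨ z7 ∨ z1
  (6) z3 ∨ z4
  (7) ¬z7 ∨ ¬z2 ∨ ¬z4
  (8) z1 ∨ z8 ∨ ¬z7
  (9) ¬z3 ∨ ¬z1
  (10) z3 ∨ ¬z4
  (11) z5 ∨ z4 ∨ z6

Unsatisfiable

Try z8 = False.
Try z7 = False.
Try z3 = False.
The clause (z4) is unit, so z4 = True.
But (¬z4) is also a unit clause — contradiction.
That branch fails; take z3 = True instead.
The clause (z1) is unit, so z1 = True.
But (¬z1) is also a unit clause — contradiction.
Neither z3 = True nor z3 = False works.
That branch fails; take z7 = True instead.
The clause (z1) is unit, so z1 = True.
The clause (¬z3) is unit, so z3 = False.
The clause (z4) is unit, so z4 = True.
But (¬z4) is also a unit clause — contradiction.
Neither z7 = True nor z7 = False works.
That branch fails; take z8 = True instead.
The clause (¬z2) is unit, so z2 = False.
Try z7 = False.
The clause (z1) is unit, so z1 = True.
The clause (¬z3) is unit, so z3 = False.
The clause (z4) is unit, so z4 = True.
But (¬z4) is also a unit clause — contradiction.
That branch fails; take z7 = True instead.
The clause (z1) is unit, so z1 = True.
The clause (¬z3) is unit, so z3 = False.
The clause (z4) is unit, so z4 = True.
But (¬z4) is also a unit clause — contradiction.
Neither z7 = True nor z7 = False works.
Neither z8 = True nor z8 = False works.
No assignment satisfies every clause.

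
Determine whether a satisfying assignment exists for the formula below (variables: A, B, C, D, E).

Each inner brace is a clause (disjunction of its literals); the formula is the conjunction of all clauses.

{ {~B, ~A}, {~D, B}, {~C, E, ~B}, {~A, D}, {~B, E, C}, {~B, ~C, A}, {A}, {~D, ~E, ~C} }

No, unsatisfiable

From the singleton clause (A), A = 1.
From the singleton clause (~B), B = 0.
From the singleton clause (~D), D = 0.
Now (D) is unsatisfied and unit — conflict.
No assignment satisfies every clause.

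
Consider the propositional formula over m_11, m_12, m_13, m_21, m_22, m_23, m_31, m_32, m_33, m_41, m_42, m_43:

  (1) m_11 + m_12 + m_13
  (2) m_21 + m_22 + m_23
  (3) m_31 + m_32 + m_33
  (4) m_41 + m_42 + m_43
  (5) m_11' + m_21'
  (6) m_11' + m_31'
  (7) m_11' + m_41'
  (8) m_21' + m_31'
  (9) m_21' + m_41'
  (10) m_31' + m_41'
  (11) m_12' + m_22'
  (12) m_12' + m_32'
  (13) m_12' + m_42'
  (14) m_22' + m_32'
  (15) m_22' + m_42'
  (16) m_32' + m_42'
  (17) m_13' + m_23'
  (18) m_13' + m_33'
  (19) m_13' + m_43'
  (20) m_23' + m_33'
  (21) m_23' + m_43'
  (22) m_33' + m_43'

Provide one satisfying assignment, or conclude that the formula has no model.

Try m_11 = 0.
Try m_12 = 1.
(m_22') alone gives m_22 = 0.
(m_32') alone gives m_32 = 0.
(m_42') alone gives m_42 = 0.
Try m_21 = 1.
(m_31') alone gives m_31 = 0.
(m_33) alone gives m_33 = 1.
(m_41') alone gives m_41 = 0.
(m_43) alone gives m_43 = 1.
Now (m_43') is unsatisfied and unit — conflict.
So m_21 must be the other value — set m_21 = 0.
(m_23) alone gives m_23 = 1.
(m_13') alone gives m_13 = 0.
(m_33') alone gives m_33 = 0.
(m_31) alone gives m_31 = 1.
(m_41') alone gives m_41 = 0.
(m_43) alone gives m_43 = 1.
Now (m_43') is unsatisfied and unit — conflict.
Either choice for m_21 ends in contradiction.
So m_12 must be the other value — set m_12 = 0.
(m_13) alone gives m_13 = 1.
(m_23') alone gives m_23 = 0.
(m_33') alone gives m_33 = 0.
(m_43') alone gives m_43 = 0.
Try m_21 = 1.
(m_31') alone gives m_31 = 0.
(m_32) alone gives m_32 = 1.
(m_41') alone gives m_41 = 0.
(m_42) alone gives m_42 = 1.
Now (m_42') is unsatisfied and unit — conflict.
So m_21 must be the other value — set m_21 = 0.
(m_22) alone gives m_22 = 1.
(m_32') alone gives m_32 = 0.
(m_31) alone gives m_31 = 1.
(m_41') alone gives m_41 = 0.
(m_42) alone gives m_42 = 1.
Now (m_42') is unsatisfied and unit — conflict.
Either choice for m_21 ends in contradiction.
Either choice for m_12 ends in contradiction.
So m_11 must be the other value — set m_11 = 1.
(m_21') alone gives m_21 = 0.
(m_31') alone gives m_31 = 0.
(m_41') alone gives m_41 = 0.
Try m_22 = 1.
(m_12') alone gives m_12 = 0.
(m_32') alone gives m_32 = 0.
(m_33) alone gives m_33 = 1.
(m_42') alone gives m_42 = 0.
(m_43) alone gives m_43 = 1.
Now (m_43') is unsatisfied and unit — conflict.
So m_22 must be the other value — set m_22 = 0.
(m_23) alone gives m_23 = 1.
(m_13') alone gives m_13 = 0.
(m_33') alone gives m_33 = 0.
(m_32) alone gives m_32 = 1.
(m_12') alone gives m_12 = 0.
(m_42') alone gives m_42 = 0.
(m_43) alone gives m_43 = 1.
Now (m_43') is unsatisfied and unit — conflict.
Either choice for m_22 ends in contradiction.
Either choice for m_11 ends in contradiction.

UNSATISFIABLE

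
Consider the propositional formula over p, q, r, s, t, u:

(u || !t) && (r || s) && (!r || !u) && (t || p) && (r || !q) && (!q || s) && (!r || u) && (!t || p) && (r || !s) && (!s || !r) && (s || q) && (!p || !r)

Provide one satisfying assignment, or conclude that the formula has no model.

UNSATISFIABLE

Suppose u = true.
The clause (!r) is unit, so r = false.
The clause (s) is unit, so s = true.
Now (!s) is unsatisfied and unit — conflict.
Backtrack on u: now try u = false.
The clause (!t) is unit, so t = false.
The clause (p) is unit, so p = true.
The clause (!r) is unit, so r = false.
The clause (s) is unit, so s = true.
Now (!s) is unsatisfied and unit — conflict.
Both values of u lead to a conflict.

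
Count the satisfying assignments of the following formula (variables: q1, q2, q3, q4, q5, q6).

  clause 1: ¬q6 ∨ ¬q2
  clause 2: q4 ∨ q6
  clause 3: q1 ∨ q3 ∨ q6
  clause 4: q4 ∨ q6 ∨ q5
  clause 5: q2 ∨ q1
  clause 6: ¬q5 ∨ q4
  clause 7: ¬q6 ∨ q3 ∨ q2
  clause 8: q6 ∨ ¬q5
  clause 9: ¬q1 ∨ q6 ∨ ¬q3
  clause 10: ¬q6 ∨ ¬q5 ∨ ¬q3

5

There are 2^6 = 64 truth assignments over (q1, q2, q3, q4, q5, q6).
Split on q4. With q4 = True, the clauses containing q4 are satisfied and ¬q4 drops from the rest; 4 of the 2^5 = 32 assignments to the other variables satisfy what remains.
With q4 = False, by the same count on the reduced clause set, 1 assignment works.
(One model: q1=F, q2=T, q3=T, q4=T, q5=F, q6=F.)
Total: 4 + 1 = 5.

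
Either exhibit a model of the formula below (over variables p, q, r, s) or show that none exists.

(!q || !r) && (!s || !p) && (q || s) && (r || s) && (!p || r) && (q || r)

Branch on q: set q = true.
The clause (!r) is unit, so r = false.
The clause (s) is unit, so s = true.
The clause (!p) is unit, so p = false.
Every clause now holds.

p: false, q: true, r: false, s: true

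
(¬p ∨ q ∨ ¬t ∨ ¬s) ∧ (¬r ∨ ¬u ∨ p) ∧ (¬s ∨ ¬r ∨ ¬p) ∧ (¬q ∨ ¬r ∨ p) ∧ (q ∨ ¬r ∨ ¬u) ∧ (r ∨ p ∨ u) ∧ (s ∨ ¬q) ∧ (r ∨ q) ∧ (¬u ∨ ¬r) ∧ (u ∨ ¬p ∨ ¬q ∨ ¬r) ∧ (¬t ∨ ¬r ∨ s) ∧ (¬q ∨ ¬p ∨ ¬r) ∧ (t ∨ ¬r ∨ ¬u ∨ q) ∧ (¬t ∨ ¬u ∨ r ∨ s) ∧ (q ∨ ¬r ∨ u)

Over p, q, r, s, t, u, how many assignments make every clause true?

There are 2^6 = 64 truth assignments over (p, q, r, s, t, u).
Split on u. With u = True, the clauses containing u are satisfied and ¬u drops from the rest; 4 of the 2^5 = 32 assignments to the other variables satisfy what remains.
With u = False, by the same count on the reduced clause set, 2 assignments work.
Total: 4 + 2 = 6.

6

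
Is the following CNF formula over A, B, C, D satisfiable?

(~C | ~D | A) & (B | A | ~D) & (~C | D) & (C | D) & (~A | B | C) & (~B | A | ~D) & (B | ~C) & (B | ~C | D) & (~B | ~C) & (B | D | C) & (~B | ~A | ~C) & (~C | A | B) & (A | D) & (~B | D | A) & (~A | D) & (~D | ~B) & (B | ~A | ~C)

No

Try C = 0.
The clause (D) is unit, so D = 1.
The clause (~B) is unit, so B = 0.
The clause (A) is unit, so A = 1.
Now (~A) is unsatisfied and unit — conflict.
Backtrack on C: now try C = 1.
The clause (D) is unit, so D = 1.
The clause (A) is unit, so A = 1.
The clause (B) is unit, so B = 1.
Now (~B) is unsatisfied and unit — conflict.
Neither C = 1 nor C = 0 works.
No assignment satisfies every clause.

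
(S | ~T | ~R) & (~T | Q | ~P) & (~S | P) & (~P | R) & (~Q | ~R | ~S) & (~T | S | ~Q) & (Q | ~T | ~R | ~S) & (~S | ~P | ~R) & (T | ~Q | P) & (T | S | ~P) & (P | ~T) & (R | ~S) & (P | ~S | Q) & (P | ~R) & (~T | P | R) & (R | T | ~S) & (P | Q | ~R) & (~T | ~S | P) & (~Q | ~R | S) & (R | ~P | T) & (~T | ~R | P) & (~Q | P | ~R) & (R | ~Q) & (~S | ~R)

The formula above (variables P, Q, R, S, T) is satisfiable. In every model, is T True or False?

False

Suppose T = 1.
From the singleton clause (P), P = 1.
From the singleton clause (Q), Q = 1.
From the singleton clause (R), R = 1.
From the singleton clause (S), S = 1.
That conflicts with the unit clause (~S).
So every satisfying assignment has T = False.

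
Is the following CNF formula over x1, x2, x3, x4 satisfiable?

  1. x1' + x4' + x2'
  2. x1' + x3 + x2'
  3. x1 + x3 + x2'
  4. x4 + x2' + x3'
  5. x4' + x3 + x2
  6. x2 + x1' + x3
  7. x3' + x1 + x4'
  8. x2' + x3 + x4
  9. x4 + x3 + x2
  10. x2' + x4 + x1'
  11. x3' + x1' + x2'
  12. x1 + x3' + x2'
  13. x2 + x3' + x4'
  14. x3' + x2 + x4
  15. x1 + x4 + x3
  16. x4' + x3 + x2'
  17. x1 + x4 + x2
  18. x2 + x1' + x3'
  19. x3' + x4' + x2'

Unsatisfiable

Try x1 = 0.
Try x3 = 1.
The clause (x4') is unit, so x4 = 0.
The clause (x2') is unit, so x2 = 0.
Now (x2) is unsatisfied and unit — conflict.
Undo x3 and try x3 = 0.
The clause (x2') is unit, so x2 = 0.
The clause (x4') is unit, so x4 = 0.
Now (x4) is unsatisfied and unit — conflict.
Neither x3 = 1 nor x3 = 0 works.
Undo x1 and try x1 = 1.
Try x4 = 0.
The clause (x2') is unit, so x2 = 0.
The clause (x3) is unit, so x3 = 1.
Now (x3') is unsatisfied and unit — conflict.
Undo x4 and try x4 = 1.
The clause (x2') is unit, so x2 = 0.
The clause (x3) is unit, so x3 = 1.
Now (x3') is unsatisfied and unit — conflict.
Neither x4 = 1 nor x4 = 0 works.
Neither x1 = 1 nor x1 = 0 works.
No assignment satisfies every clause.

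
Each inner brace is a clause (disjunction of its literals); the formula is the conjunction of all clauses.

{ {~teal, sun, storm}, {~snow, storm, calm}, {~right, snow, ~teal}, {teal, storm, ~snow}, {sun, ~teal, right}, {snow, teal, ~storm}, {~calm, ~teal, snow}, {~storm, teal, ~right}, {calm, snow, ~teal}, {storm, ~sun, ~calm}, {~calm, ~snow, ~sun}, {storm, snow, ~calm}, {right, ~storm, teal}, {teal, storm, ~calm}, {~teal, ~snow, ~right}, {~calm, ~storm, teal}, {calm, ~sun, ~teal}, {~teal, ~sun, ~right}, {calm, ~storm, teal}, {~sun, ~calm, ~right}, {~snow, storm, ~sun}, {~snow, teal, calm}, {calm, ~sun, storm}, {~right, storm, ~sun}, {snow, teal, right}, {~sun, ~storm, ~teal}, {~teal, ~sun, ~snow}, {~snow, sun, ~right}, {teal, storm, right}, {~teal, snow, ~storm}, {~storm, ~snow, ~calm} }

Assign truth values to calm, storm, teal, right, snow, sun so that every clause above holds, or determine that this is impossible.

calm=0,  storm=0,  teal=0,  right=1,  snow=0,  sun=0

Try teal = 0.
Try storm = 0.
From the singleton clause (~snow), snow = 0.
From the singleton clause (~calm), calm = 0.
From the singleton clause (~sun), sun = 0.
From the singleton clause (right), right = 1.
Every clause now holds.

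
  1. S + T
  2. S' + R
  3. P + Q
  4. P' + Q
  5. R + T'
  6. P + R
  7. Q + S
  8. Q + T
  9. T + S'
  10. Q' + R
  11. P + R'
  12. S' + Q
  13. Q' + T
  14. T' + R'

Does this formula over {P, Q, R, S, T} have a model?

Try S = 1.
(R) alone gives R = 1.
(T) alone gives T = 1.
Now (T') is unsatisfied and unit — conflict.
That branch fails; take S = 0 instead.
(T) alone gives T = 1.
(R) alone gives R = 1.
Now (R') is unsatisfied and unit — conflict.
Both values of S lead to a conflict.
No assignment satisfies every clause.

Unsatisfiable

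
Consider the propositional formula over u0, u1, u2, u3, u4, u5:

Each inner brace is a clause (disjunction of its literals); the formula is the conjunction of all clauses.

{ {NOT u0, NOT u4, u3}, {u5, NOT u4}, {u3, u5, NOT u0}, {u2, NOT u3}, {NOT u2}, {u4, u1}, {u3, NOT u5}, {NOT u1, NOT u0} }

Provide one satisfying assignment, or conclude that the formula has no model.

u0 ↦ false, u1 ↦ true, u2 ↦ false, u3 ↦ false, u4 ↦ false, u5 ↦ false

From the singleton clause (NOT u2), u2 = false.
From the singleton clause (NOT u3), u3 = false.
From the singleton clause (NOT u5), u5 = false.
From the singleton clause (NOT u4), u4 = false.
From the singleton clause (NOT u0), u0 = false.
From the singleton clause (u1), u1 = true.
Every clause now holds.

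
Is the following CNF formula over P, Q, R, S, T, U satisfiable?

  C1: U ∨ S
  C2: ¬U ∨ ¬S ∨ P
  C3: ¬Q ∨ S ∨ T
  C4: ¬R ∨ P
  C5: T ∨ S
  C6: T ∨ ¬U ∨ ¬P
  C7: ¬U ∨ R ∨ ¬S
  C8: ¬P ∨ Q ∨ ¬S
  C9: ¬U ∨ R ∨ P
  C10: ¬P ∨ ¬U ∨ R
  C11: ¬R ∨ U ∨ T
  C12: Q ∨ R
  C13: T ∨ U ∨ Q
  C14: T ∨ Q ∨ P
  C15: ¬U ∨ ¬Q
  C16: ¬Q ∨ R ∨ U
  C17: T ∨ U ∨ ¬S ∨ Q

Satisfiable

Suppose U = False.
The clause (S) is unit, so S = True.
Suppose R = True.
The clause (P) is unit, so P = True.
The clause (Q) is unit, so Q = True.
The clause (T) is unit, so T = True.
All clauses are satisfied.
A satisfying assignment: P: True, Q: True, R: True, S: True, T: True, U: False.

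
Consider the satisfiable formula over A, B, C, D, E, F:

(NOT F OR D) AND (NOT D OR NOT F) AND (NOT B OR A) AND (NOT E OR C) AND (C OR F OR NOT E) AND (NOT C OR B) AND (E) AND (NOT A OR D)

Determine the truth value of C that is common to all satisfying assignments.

Suppose C = false.
(NOT E) alone gives E = false.
But (E) is also a unit clause — contradiction.
So every satisfying assignment has C = True.

True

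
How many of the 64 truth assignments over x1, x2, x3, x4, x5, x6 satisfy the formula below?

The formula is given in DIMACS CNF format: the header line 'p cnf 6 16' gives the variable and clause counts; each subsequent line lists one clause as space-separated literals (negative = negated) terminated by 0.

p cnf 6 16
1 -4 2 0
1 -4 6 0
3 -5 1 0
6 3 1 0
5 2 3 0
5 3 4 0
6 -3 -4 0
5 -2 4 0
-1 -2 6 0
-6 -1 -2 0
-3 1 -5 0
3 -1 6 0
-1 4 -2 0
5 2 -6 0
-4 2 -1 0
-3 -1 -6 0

6

There are 2^6 = 64 truth assignments over (x1, x2, x3, x4, x5, x6).
Split on x5. With x5 = True, the clauses containing x5 are satisfied and ¬x5 drops from the rest; 2 of the 2^5 = 32 assignments to the other variables satisfy what remains.
With x5 = False, by the same count on the reduced clause set, 4 assignments work.
(One model: x1=F, x2=F, x3=T, x4=F, x5=F, x6=F.)
Total: 2 + 4 = 6.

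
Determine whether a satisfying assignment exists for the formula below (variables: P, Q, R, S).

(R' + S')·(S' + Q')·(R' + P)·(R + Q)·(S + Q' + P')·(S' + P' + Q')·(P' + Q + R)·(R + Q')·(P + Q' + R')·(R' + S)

Try R = 0.
Unit clause (Q) forces Q = 1.
That conflicts with the unit clause (Q').
That branch fails; take R = 1 instead.
Unit clause (S') forces S = 0.
That conflicts with the unit clause (S).
Both values of R lead to a conflict.
No assignment satisfies every clause.

No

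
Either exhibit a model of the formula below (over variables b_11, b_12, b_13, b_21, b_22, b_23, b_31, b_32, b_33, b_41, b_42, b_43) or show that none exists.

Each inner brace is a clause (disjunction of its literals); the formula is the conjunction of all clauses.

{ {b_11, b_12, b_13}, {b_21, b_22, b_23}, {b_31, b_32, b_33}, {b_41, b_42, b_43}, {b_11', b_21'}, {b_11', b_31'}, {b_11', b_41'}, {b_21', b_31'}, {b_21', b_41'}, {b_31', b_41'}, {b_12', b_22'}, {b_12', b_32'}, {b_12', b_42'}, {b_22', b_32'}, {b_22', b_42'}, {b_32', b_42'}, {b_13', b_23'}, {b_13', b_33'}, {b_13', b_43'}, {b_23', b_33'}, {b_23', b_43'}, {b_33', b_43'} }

Branch on b_11: set b_11 = 0.
Branch on b_12: set b_12 = 1.
From the singleton clause (b_22'), b_22 = 0.
From the singleton clause (b_32'), b_32 = 0.
From the singleton clause (b_42'), b_42 = 0.
Branch on b_21: set b_21 = 1.
From the singleton clause (b_31'), b_31 = 0.
From the singleton clause (b_33), b_33 = 1.
From the singleton clause (b_41'), b_41 = 0.
From the singleton clause (b_43), b_43 = 1.
But (b_43') is also a unit clause — contradiction.
Undo b_21 and try b_21 = 0.
From the singleton clause (b_23), b_23 = 1.
From the singleton clause (b_13'), b_13 = 0.
From the singleton clause (b_33'), b_33 = 0.
From the singleton clause (b_31), b_31 = 1.
From the singleton clause (b_41'), b_41 = 0.
From the singleton clause (b_43), b_43 = 1.
But (b_43') is also a unit clause — contradiction.
Both values of b_21 lead to a conflict.
Undo b_12 and try b_12 = 0.
From the singleton clause (b_13), b_13 = 1.
From the singleton clause (b_23'), b_23 = 0.
From the singleton clause (b_33'), b_33 = 0.
From the singleton clause (b_43'), b_43 = 0.
Branch on b_21: set b_21 = 1.
From the singleton clause (b_31'), b_31 = 0.
From the singleton clause (b_32), b_32 = 1.
From the singleton clause (b_41'), b_41 = 0.
From the singleton clause (b_42), b_42 = 1.
But (b_42') is also a unit clause — contradiction.
Undo b_21 and try b_21 = 0.
From the singleton clause (b_22), b_22 = 1.
From the singleton clause (b_32'), b_32 = 0.
From the singleton clause (b_31), b_31 = 1.
From the singleton clause (b_41'), b_41 = 0.
From the singleton clause (b_42), b_42 = 1.
But (b_42') is also a unit clause — contradiction.
Both values of b_21 lead to a conflict.
Both values of b_12 lead to a conflict.
Undo b_11 and try b_11 = 1.
From the singleton clause (b_21'), b_21 = 0.
From the singleton clause (b_31'), b_31 = 0.
From the singleton clause (b_41'), b_41 = 0.
Branch on b_22: set b_22 = 1.
From the singleton clause (b_12'), b_12 = 0.
From the singleton clause (b_32'), b_32 = 0.
From the singleton clause (b_33), b_33 = 1.
From the singleton clause (b_42'), b_42 = 0.
From the singleton clause (b_43), b_43 = 1.
But (b_43') is also a unit clause — contradiction.
Undo b_22 and try b_22 = 0.
From the singleton clause (b_23), b_23 = 1.
From the singleton clause (b_13'), b_13 = 0.
From the singleton clause (b_33'), b_33 = 0.
From the singleton clause (b_32), b_32 = 1.
From the singleton clause (b_12'), b_12 = 0.
From the singleton clause (b_42'), b_42 = 0.
From the singleton clause (b_43), b_43 = 1.
But (b_43') is also a unit clause — contradiction.
Both values of b_22 lead to a conflict.
Both values of b_11 lead to a conflict.

UNSATISFIABLE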